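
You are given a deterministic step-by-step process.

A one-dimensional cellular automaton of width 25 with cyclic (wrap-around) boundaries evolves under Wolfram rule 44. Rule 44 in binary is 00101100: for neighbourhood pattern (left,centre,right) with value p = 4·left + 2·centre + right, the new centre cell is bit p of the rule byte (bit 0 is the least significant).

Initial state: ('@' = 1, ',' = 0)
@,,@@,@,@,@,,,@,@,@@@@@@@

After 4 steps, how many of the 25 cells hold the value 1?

0) @,,@@,@,@,@,,,@,@,@@@@@@@
1) ,,,@,@@@@@@,,,@@@@@,,,,,,
2) ,,,@@@,,,,,,,,@,,,,,,,,,,
3) ,,,@,,,,,,,,,,@,,,,,,,,,,
4) ,,,@,,,,,,,,,,@,,,,,,,,,,

2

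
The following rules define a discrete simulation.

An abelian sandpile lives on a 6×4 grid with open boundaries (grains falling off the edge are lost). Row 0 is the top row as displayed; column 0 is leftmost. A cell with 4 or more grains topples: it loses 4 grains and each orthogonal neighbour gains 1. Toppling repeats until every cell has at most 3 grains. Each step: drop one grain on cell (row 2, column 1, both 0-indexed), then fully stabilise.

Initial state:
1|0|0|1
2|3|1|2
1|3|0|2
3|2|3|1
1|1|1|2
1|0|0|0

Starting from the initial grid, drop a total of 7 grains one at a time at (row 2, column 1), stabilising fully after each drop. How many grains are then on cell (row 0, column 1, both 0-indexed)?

0) 1|0|0|1
2|3|1|2
1|3|0|2
3|2|3|1
1|1|1|2
1|0|0|0
1) 1|1|0|1
3|0|2|2
2|1|1|2
3|3|3|1
1|1|1|2
1|0|0|0
2) 1|1|0|1
3|0|2|2
2|2|1|2
3|3|3|1
1|1|1|2
1|0|0|0
3) 1|1|0|1
3|0|2|2
2|3|1|2
3|3|3|1
1|1|1|2
1|0|0|0
4) 2|1|0|1
0|2|2|2
1|2|3|2
1|2|0|2
2|2|2|2
1|0|0|0
5) 2|1|0|1
0|2|2|2
1|3|3|2
1|2|0|2
2|2|2|2
1|0|0|0
6) 2|1|0|1
0|3|3|2
2|1|0|3
1|3|1|2
2|2|2|2
1|0|0|0
7) 2|1|0|1
0|3|3|2
2|2|0|3
1|3|1|2
2|2|2|2
1|0|0|0

1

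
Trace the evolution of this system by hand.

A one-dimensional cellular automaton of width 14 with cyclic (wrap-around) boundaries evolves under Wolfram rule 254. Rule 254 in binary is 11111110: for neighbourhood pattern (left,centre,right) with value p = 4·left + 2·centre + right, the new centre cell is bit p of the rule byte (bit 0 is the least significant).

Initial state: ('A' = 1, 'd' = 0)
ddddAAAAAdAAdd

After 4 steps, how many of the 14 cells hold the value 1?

step 0: ddddAAAAAdAAdd
step 1: dddAAAAAAAAAAd
step 2: ddAAAAAAAAAAAA
step 3: AAAAAAAAAAAAAA
step 4: AAAAAAAAAAAAAA

14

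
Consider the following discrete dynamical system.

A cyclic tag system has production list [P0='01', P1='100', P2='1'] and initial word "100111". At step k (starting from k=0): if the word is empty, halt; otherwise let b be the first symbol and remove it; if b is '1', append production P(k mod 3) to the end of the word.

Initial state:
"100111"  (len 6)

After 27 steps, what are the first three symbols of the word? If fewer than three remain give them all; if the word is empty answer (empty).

110

[0] "100111"  (len 6)
[1] "0011101"  (len 7)
[2] "011101"  (len 6)
[3] "11101"  (len 5)
[4] "110101"  (len 6)
[5] "10101100"  (len 8)
[6] "01011001"  (len 8)
[7] "1011001"  (len 7)
[8] "011001100"  (len 9)
[9] "11001100"  (len 8)
[10] "100110001"  (len 9)
[11] "00110001100"  (len 11)
[12] "0110001100"  (len 10)
[13] "110001100"  (len 9)
[14] "10001100100"  (len 11)
[15] "00011001001"  (len 11)
[16] "0011001001"  (len 10)
[17] "011001001"  (len 9)
[18] "11001001"  (len 8)
[19] "100100101"  (len 9)
[20] "00100101100"  (len 11)
[21] "0100101100"  (len 10)
[22] "100101100"  (len 9)
[23] "00101100100"  (len 11)
[24] "0101100100"  (len 10)
[25] "101100100"  (len 9)
[26] "01100100100"  (len 11)
[27] "1100100100"  (len 10)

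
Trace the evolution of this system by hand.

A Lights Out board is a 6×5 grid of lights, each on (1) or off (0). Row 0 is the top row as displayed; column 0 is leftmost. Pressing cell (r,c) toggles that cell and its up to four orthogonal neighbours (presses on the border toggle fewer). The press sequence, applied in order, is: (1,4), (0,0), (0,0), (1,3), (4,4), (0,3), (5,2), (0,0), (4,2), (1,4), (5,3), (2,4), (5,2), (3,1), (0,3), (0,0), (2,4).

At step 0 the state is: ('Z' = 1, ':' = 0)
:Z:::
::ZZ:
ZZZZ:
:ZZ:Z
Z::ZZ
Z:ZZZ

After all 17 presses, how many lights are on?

12

[0] :Z:::
::ZZ:
ZZZZ:
:ZZ:Z
Z::ZZ
Z:ZZZ
[1] :Z::Z
::Z:Z
ZZZZZ
:ZZ:Z
Z::ZZ
Z:ZZZ
[2] Z:::Z
Z:Z:Z
ZZZZZ
:ZZ:Z
Z::ZZ
Z:ZZZ
[3] :Z::Z
::Z:Z
ZZZZZ
:ZZ:Z
Z::ZZ
Z:ZZZ
[4] :Z:ZZ
:::Z:
ZZZ:Z
:ZZ:Z
Z::ZZ
Z:ZZZ
[5] :Z:ZZ
:::Z:
ZZZ:Z
:ZZ::
Z::::
Z:ZZ:
[6] :ZZ::
:::::
ZZZ:Z
:ZZ::
Z::::
Z:ZZ:
[7] :ZZ::
:::::
ZZZ:Z
:ZZ::
Z:Z::
ZZ:::
[8] Z:Z::
Z::::
ZZZ:Z
:ZZ::
Z:Z::
ZZ:::
[9] Z:Z::
Z::::
ZZZ:Z
:Z:::
ZZ:Z:
ZZZ::
[10] Z:Z:Z
Z::ZZ
ZZZ::
:Z:::
ZZ:Z:
ZZZ::
[11] Z:Z:Z
Z::ZZ
ZZZ::
:Z:::
ZZ:::
ZZ:ZZ
[12] Z:Z:Z
Z::Z:
ZZZZZ
:Z::Z
ZZ:::
ZZ:ZZ
[13] Z:Z:Z
Z::Z:
ZZZZZ
:Z::Z
ZZZ::
Z:Z:Z
[14] Z:Z:Z
Z::Z:
Z:ZZZ
Z:Z:Z
Z:Z::
Z:Z:Z
[15] Z::Z:
Z::::
Z:ZZZ
Z:Z:Z
Z:Z::
Z:Z:Z
[16] :Z:Z:
:::::
Z:ZZZ
Z:Z:Z
Z:Z::
Z:Z:Z
[17] :Z:Z:
::::Z
Z:Z::
Z:Z::
Z:Z::
Z:Z:Z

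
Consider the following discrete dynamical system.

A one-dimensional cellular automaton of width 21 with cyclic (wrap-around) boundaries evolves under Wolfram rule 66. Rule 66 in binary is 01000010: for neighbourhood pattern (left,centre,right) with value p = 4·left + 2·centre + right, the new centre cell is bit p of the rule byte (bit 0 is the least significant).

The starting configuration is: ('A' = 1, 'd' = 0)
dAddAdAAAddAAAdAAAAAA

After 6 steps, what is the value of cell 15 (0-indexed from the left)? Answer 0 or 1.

1

t=0: dAddAdAAAddAAAdAAAAAA
t=1: dddAddddAdAddAddddddA
t=2: ddAddddAddddAddddddAd
t=3: dAddddAddddAddddddAdd
t=4: AddddAddddAddddddAddd
t=5: ddddAddddAddddddAdddA
t=6: dddAddddAddddddAdddAd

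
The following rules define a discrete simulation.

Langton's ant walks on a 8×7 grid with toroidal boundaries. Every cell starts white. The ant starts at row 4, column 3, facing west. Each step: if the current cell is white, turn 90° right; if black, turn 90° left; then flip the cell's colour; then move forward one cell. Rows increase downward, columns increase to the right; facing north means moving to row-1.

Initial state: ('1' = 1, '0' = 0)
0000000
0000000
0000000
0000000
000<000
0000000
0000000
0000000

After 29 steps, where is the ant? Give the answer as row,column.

0) 0000000
0000000
0000000
0000000
000<000
0000000
0000000
0000000
1) 0000000
0000000
0000000
000^000
0001000
0000000
0000000
0000000
2) 0000000
0000000
0000000
0001>00
0001000
0000000
0000000
0000000
3) 0000000
0000000
0000000
0001100
0001v00
0000000
0000000
0000000
4) 0000000
0000000
0000000
0001100
000<100
0000000
0000000
0000000
5) 0000000
0000000
0000000
0001100
0000100
000v000
0000000
0000000
6) 0000000
0000000
0000000
0001100
0000100
00<1000
0000000
0000000
7) 0000000
0000000
0000000
0001100
00^0100
0011000
0000000
0000000
8) 0000000
0000000
0000000
0001100
001>100
0011000
0000000
0000000
9) 0000000
0000000
0000000
0001100
0011100
001v000
0000000
0000000
10) 0000000
0000000
0000000
0001100
0011100
0010>00
0000000
0000000
11) 0000000
0000000
0000000
0001100
0011100
0010100
0000v00
0000000
12) 0000000
0000000
0000000
0001100
0011100
0010100
000<100
0000000
13) 0000000
0000000
0000000
0001100
0011100
001^100
0001100
0000000
14) 0000000
0000000
0000000
0001100
0011100
0011>00
0001100
0000000
15) 0000000
0000000
0000000
0001100
0011^00
0011000
0001100
0000000
16) 0000000
0000000
0000000
0001100
001<000
0011000
0001100
0000000
17) 0000000
0000000
0000000
0001100
0010000
001v000
0001100
0000000
18) 0000000
0000000
0000000
0001100
0010000
0010>00
0001100
0000000
19) 0000000
0000000
0000000
0001100
0010000
0010100
0001v00
0000000
20) 0000000
0000000
0000000
0001100
0010000
0010100
00010>0
0000000
21) 0000000
0000000
0000000
0001100
0010000
0010100
0001010
00000v0
22) 0000000
0000000
0000000
0001100
0010000
0010100
0001010
0000<10
23) 0000000
0000000
0000000
0001100
0010000
0010100
0001^10
0000110
24) 0000000
0000000
0000000
0001100
0010000
0010100
00011>0
0000110
25) 0000000
0000000
0000000
0001100
0010000
00101^0
0001100
0000110
26) 0000000
0000000
0000000
0001100
0010000
001011>
0001100
0000110
27) 0000000
0000000
0000000
0001100
0010000
0010111
000110v
0000110
28) 0000000
0000000
0000000
0001100
0010000
0010111
00011<1
0000110
29) 0000000
0000000
0000000
0001100
0010000
00101^1
0001111
0000110

5,5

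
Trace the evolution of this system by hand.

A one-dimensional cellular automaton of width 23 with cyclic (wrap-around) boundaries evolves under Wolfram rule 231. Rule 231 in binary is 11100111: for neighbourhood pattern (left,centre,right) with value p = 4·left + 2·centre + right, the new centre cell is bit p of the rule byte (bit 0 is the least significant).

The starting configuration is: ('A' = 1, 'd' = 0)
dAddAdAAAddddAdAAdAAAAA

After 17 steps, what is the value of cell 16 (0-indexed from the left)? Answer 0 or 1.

0) dAddAdAAAddddAdAAdAAAAA
1) AAdAAAdAAdAAAAAdAAdAAAA
2) AAAdAAAdAAdAAAAAdAAdAAA
3) AAAAdAAAdAAdAAAAAdAAdAA
4) AAAAAdAAAdAAdAAAAAdAAdA
5) AAAAAAdAAAdAAdAAAAAdAAd
6) dAAAAAAdAAAdAAdAAAAAdAA
7) AdAAAAAAdAAAdAAdAAAAAdA
8) AAdAAAAAAdAAAdAAdAAAAAd
9) dAAdAAAAAAdAAAdAAdAAAAA
10) AdAAdAAAAAAdAAAdAAdAAAA
11) AAdAAdAAAAAAdAAAdAAdAAA
12) AAAdAAdAAAAAAdAAAdAAdAA
13) AAAAdAAdAAAAAAdAAAdAAdA
14) AAAAAdAAdAAAAAAdAAAdAAd
15) dAAAAAdAAdAAAAAAdAAAdAA
16) AdAAAAAdAAdAAAAAAdAAAdA
17) AAdAAAAAdAAdAAAAAAdAAAd

1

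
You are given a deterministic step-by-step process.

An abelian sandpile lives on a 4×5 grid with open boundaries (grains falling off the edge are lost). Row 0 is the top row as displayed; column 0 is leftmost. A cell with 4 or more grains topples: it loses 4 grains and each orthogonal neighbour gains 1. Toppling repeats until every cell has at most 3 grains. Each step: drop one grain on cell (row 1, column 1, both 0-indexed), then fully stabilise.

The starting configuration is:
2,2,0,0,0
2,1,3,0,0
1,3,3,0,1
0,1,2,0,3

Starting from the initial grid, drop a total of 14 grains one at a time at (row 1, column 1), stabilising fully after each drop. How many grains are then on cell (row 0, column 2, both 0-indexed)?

0

step 0: 2,2,0,0,0
2,1,3,0,0
1,3,3,0,1
0,1,2,0,3
step 1: 2,2,0,0,0
2,2,3,0,0
1,3,3,0,1
0,1,2,0,3
step 2: 2,2,0,0,0
2,3,3,0,0
1,3,3,0,1
0,1,2,0,3
step 3: 2,3,1,0,0
3,2,1,1,0
2,1,1,1,1
0,2,3,0,3
step 4: 2,3,1,0,0
3,3,1,1,0
2,1,1,1,1
0,2,3,0,3
step 5: 0,1,2,0,0
1,2,2,1,0
3,2,1,1,1
0,2,3,0,3
step 6: 0,1,2,0,0
1,3,2,1,0
3,2,1,1,1
0,2,3,0,3
step 7: 0,2,2,0,0
2,0,3,1,0
3,3,1,1,1
0,2,3,0,3
step 8: 0,2,2,0,0
2,1,3,1,0
3,3,1,1,1
0,2,3,0,3
step 9: 0,2,2,0,0
2,2,3,1,0
3,3,1,1,1
0,2,3,0,3
step 10: 0,2,2,0,0
2,3,3,1,0
3,3,1,1,1
0,2,3,0,3
step 11: 1,3,3,0,0
0,3,0,2,0
1,1,3,1,1
1,3,3,0,3
step 12: 2,1,0,1,0
1,1,2,2,0
1,2,3,1,1
1,3,3,0,3
step 13: 2,1,0,1,0
1,2,2,2,0
1,2,3,1,1
1,3,3,0,3
step 14: 2,1,0,1,0
1,3,2,2,0
1,2,3,1,1
1,3,3,0,3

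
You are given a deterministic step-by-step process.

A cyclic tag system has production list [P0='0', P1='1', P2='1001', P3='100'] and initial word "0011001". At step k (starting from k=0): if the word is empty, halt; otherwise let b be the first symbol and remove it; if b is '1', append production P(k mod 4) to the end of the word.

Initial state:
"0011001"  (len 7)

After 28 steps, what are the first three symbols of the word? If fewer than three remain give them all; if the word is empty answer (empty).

0) "0011001"  (len 7)
1) "011001"  (len 6)
2) "11001"  (len 5)
3) "10011001"  (len 8)
4) "0011001100"  (len 10)
5) "011001100"  (len 9)
6) "11001100"  (len 8)
7) "10011001001"  (len 11)
8) "0011001001100"  (len 13)
9) "011001001100"  (len 12)
10) "11001001100"  (len 11)
11) "10010011001001"  (len 14)
12) "0010011001001100"  (len 16)
13) "010011001001100"  (len 15)
14) "10011001001100"  (len 14)
15) "00110010011001001"  (len 17)
16) "0110010011001001"  (len 16)
17) "110010011001001"  (len 15)
18) "100100110010011"  (len 15)
19) "001001100100111001"  (len 18)
20) "01001100100111001"  (len 17)
21) "1001100100111001"  (len 16)
22) "0011001001110011"  (len 16)
23) "011001001110011"  (len 15)
24) "11001001110011"  (len 14)
25) "10010011100110"  (len 14)
26) "00100111001101"  (len 14)
27) "0100111001101"  (len 13)
28) "100111001101"  (len 12)

100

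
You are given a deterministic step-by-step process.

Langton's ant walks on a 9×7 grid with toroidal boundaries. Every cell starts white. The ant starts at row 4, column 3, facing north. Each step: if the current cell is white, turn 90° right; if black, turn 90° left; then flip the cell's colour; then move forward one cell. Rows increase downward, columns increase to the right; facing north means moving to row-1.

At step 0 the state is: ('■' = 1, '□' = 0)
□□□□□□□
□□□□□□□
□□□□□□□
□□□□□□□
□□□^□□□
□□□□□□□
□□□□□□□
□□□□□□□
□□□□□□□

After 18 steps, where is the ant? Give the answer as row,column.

[0] □□□□□□□
□□□□□□□
□□□□□□□
□□□□□□□
□□□^□□□
□□□□□□□
□□□□□□□
□□□□□□□
□□□□□□□
[1] □□□□□□□
□□□□□□□
□□□□□□□
□□□□□□□
□□□■>□□
□□□□□□□
□□□□□□□
□□□□□□□
□□□□□□□
[2] □□□□□□□
□□□□□□□
□□□□□□□
□□□□□□□
□□□■■□□
□□□□v□□
□□□□□□□
□□□□□□□
□□□□□□□
[3] □□□□□□□
□□□□□□□
□□□□□□□
□□□□□□□
□□□■■□□
□□□<■□□
□□□□□□□
□□□□□□□
□□□□□□□
[4] □□□□□□□
□□□□□□□
□□□□□□□
□□□□□□□
□□□^■□□
□□□■■□□
□□□□□□□
□□□□□□□
□□□□□□□
[5] □□□□□□□
□□□□□□□
□□□□□□□
□□□□□□□
□□<□■□□
□□□■■□□
□□□□□□□
□□□□□□□
□□□□□□□
[6] □□□□□□□
□□□□□□□
□□□□□□□
□□^□□□□
□□■□■□□
□□□■■□□
□□□□□□□
□□□□□□□
□□□□□□□
[7] □□□□□□□
□□□□□□□
□□□□□□□
□□■>□□□
□□■□■□□
□□□■■□□
□□□□□□□
□□□□□□□
□□□□□□□
[8] □□□□□□□
□□□□□□□
□□□□□□□
□□■■□□□
□□■v■□□
□□□■■□□
□□□□□□□
□□□□□□□
□□□□□□□
[9] □□□□□□□
□□□□□□□
□□□□□□□
□□■■□□□
□□<■■□□
□□□■■□□
□□□□□□□
□□□□□□□
□□□□□□□
[10] □□□□□□□
□□□□□□□
□□□□□□□
□□■■□□□
□□□■■□□
□□v■■□□
□□□□□□□
□□□□□□□
□□□□□□□
[11] □□□□□□□
□□□□□□□
□□□□□□□
□□■■□□□
□□□■■□□
□<■■■□□
□□□□□□□
□□□□□□□
□□□□□□□
[12] □□□□□□□
□□□□□□□
□□□□□□□
□□■■□□□
□^□■■□□
□■■■■□□
□□□□□□□
□□□□□□□
□□□□□□□
[13] □□□□□□□
□□□□□□□
□□□□□□□
□□■■□□□
□■>■■□□
□■■■■□□
□□□□□□□
□□□□□□□
□□□□□□□
[14] □□□□□□□
□□□□□□□
□□□□□□□
□□■■□□□
□■■■■□□
□■v■■□□
□□□□□□□
□□□□□□□
□□□□□□□
[15] □□□□□□□
□□□□□□□
□□□□□□□
□□■■□□□
□■■■■□□
□■□>■□□
□□□□□□□
□□□□□□□
□□□□□□□
[16] □□□□□□□
□□□□□□□
□□□□□□□
□□■■□□□
□■■^■□□
□■□□■□□
□□□□□□□
□□□□□□□
□□□□□□□
[17] □□□□□□□
□□□□□□□
□□□□□□□
□□■■□□□
□■<□■□□
□■□□■□□
□□□□□□□
□□□□□□□
□□□□□□□
[18] □□□□□□□
□□□□□□□
□□□□□□□
□□■■□□□
□■□□■□□
□■v□■□□
□□□□□□□
□□□□□□□
□□□□□□□

5,2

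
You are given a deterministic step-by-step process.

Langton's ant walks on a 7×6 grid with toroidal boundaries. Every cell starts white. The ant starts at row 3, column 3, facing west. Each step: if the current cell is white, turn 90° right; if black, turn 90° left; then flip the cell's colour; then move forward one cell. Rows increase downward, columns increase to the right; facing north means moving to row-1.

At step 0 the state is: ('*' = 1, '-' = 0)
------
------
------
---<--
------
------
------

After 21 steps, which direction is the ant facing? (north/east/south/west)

south

gen 0: ------
------
------
---<--
------
------
------
gen 1: ------
------
---^--
---*--
------
------
------
gen 2: ------
------
---*>-
---*--
------
------
------
gen 3: ------
------
---**-
---*v-
------
------
------
gen 4: ------
------
---**-
---<*-
------
------
------
gen 5: ------
------
---**-
----*-
---v--
------
------
gen 6: ------
------
---**-
----*-
--<*--
------
------
gen 7: ------
------
---**-
--^-*-
--**--
------
------
gen 8: ------
------
---**-
--*>*-
--**--
------
------
gen 9: ------
------
---**-
--***-
--*v--
------
------
gen 10: ------
------
---**-
--***-
--*->-
------
------
gen 11: ------
------
---**-
--***-
--*-*-
----v-
------
gen 12: ------
------
---**-
--***-
--*-*-
---<*-
------
gen 13: ------
------
---**-
--***-
--*^*-
---**-
------
gen 14: ------
------
---**-
--***-
--**>-
---**-
------
gen 15: ------
------
---**-
--**^-
--**--
---**-
------
gen 16: ------
------
---**-
--*<--
--**--
---**-
------
gen 17: ------
------
---**-
--*---
--*v--
---**-
------
gen 18: ------
------
---**-
--*---
--*->-
---**-
------
gen 19: ------
------
---**-
--*---
--*-*-
---*v-
------
gen 20: ------
------
---**-
--*---
--*-*-
---*->
------
gen 21: ------
------
---**-
--*---
--*-*-
---*-*
-----v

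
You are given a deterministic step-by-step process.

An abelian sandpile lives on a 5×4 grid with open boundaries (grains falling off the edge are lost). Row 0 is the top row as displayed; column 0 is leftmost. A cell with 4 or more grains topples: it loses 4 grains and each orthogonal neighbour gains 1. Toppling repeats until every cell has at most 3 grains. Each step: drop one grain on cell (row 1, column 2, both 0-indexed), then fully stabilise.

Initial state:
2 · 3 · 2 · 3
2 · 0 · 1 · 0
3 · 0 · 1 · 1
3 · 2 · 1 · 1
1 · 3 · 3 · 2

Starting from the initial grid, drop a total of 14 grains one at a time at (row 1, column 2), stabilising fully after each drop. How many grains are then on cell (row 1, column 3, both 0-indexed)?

2

step 0: 2 · 3 · 2 · 3
2 · 0 · 1 · 0
3 · 0 · 1 · 1
3 · 2 · 1 · 1
1 · 3 · 3 · 2
step 1: 2 · 3 · 2 · 3
2 · 0 · 2 · 0
3 · 0 · 1 · 1
3 · 2 · 1 · 1
1 · 3 · 3 · 2
step 2: 2 · 3 · 2 · 3
2 · 0 · 3 · 0
3 · 0 · 1 · 1
3 · 2 · 1 · 1
1 · 3 · 3 · 2
step 3: 2 · 3 · 3 · 3
2 · 1 · 0 · 1
3 · 0 · 2 · 1
3 · 2 · 1 · 1
1 · 3 · 3 · 2
step 4: 2 · 3 · 3 · 3
2 · 1 · 1 · 1
3 · 0 · 2 · 1
3 · 2 · 1 · 1
1 · 3 · 3 · 2
step 5: 2 · 3 · 3 · 3
2 · 1 · 2 · 1
3 · 0 · 2 · 1
3 · 2 · 1 · 1
1 · 3 · 3 · 2
step 6: 2 · 3 · 3 · 3
2 · 1 · 3 · 1
3 · 0 · 2 · 1
3 · 2 · 1 · 1
1 · 3 · 3 · 2
step 7: 3 · 0 · 2 · 0
2 · 3 · 1 · 3
3 · 0 · 3 · 1
3 · 2 · 1 · 1
1 · 3 · 3 · 2
step 8: 3 · 0 · 2 · 0
2 · 3 · 2 · 3
3 · 0 · 3 · 1
3 · 2 · 1 · 1
1 · 3 · 3 · 2
step 9: 3 · 0 · 2 · 0
2 · 3 · 3 · 3
3 · 0 · 3 · 1
3 · 2 · 1 · 1
1 · 3 · 3 · 2
step 10: 3 · 1 · 3 · 1
3 · 0 · 3 · 0
3 · 2 · 0 · 3
3 · 2 · 2 · 1
1 · 3 · 3 · 2
step 11: 3 · 2 · 0 · 2
3 · 1 · 1 · 1
3 · 2 · 1 · 3
3 · 2 · 2 · 1
1 · 3 · 3 · 2
step 12: 3 · 2 · 0 · 2
3 · 1 · 2 · 1
3 · 2 · 1 · 3
3 · 2 · 2 · 1
1 · 3 · 3 · 2
step 13: 3 · 2 · 0 · 2
3 · 1 · 3 · 1
3 · 2 · 1 · 3
3 · 2 · 2 · 1
1 · 3 · 3 · 2
step 14: 3 · 2 · 1 · 2
3 · 2 · 0 · 2
3 · 2 · 2 · 3
3 · 2 · 2 · 1
1 · 3 · 3 · 2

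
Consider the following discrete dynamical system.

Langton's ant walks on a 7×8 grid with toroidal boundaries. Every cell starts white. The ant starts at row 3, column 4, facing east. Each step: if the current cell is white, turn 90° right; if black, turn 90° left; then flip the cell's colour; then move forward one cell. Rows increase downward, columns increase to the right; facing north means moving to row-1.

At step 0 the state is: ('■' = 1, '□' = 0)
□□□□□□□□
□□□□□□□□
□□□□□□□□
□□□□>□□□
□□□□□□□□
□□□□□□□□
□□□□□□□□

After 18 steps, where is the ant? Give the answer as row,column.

2,3

gen 0: □□□□□□□□
□□□□□□□□
□□□□□□□□
□□□□>□□□
□□□□□□□□
□□□□□□□□
□□□□□□□□
gen 1: □□□□□□□□
□□□□□□□□
□□□□□□□□
□□□□■□□□
□□□□v□□□
□□□□□□□□
□□□□□□□□
gen 2: □□□□□□□□
□□□□□□□□
□□□□□□□□
□□□□■□□□
□□□<■□□□
□□□□□□□□
□□□□□□□□
gen 3: □□□□□□□□
□□□□□□□□
□□□□□□□□
□□□^■□□□
□□□■■□□□
□□□□□□□□
□□□□□□□□
gen 4: □□□□□□□□
□□□□□□□□
□□□□□□□□
□□□■>□□□
□□□■■□□□
□□□□□□□□
□□□□□□□□
gen 5: □□□□□□□□
□□□□□□□□
□□□□^□□□
□□□■□□□□
□□□■■□□□
□□□□□□□□
□□□□□□□□
gen 6: □□□□□□□□
□□□□□□□□
□□□□■>□□
□□□■□□□□
□□□■■□□□
□□□□□□□□
□□□□□□□□
gen 7: □□□□□□□□
□□□□□□□□
□□□□■■□□
□□□■□v□□
□□□■■□□□
□□□□□□□□
□□□□□□□□
gen 8: □□□□□□□□
□□□□□□□□
□□□□■■□□
□□□■<■□□
□□□■■□□□
□□□□□□□□
□□□□□□□□
gen 9: □□□□□□□□
□□□□□□□□
□□□□^■□□
□□□■■■□□
□□□■■□□□
□□□□□□□□
□□□□□□□□
gen 10: □□□□□□□□
□□□□□□□□
□□□<□■□□
□□□■■■□□
□□□■■□□□
□□□□□□□□
□□□□□□□□
gen 11: □□□□□□□□
□□□^□□□□
□□□■□■□□
□□□■■■□□
□□□■■□□□
□□□□□□□□
□□□□□□□□
gen 12: □□□□□□□□
□□□■>□□□
□□□■□■□□
□□□■■■□□
□□□■■□□□
□□□□□□□□
□□□□□□□□
gen 13: □□□□□□□□
□□□■■□□□
□□□■v■□□
□□□■■■□□
□□□■■□□□
□□□□□□□□
□□□□□□□□
gen 14: □□□□□□□□
□□□■■□□□
□□□<■■□□
□□□■■■□□
□□□■■□□□
□□□□□□□□
□□□□□□□□
gen 15: □□□□□□□□
□□□■■□□□
□□□□■■□□
□□□v■■□□
□□□■■□□□
□□□□□□□□
□□□□□□□□
gen 16: □□□□□□□□
□□□■■□□□
□□□□■■□□
□□□□>■□□
□□□■■□□□
□□□□□□□□
□□□□□□□□
gen 17: □□□□□□□□
□□□■■□□□
□□□□^■□□
□□□□□■□□
□□□■■□□□
□□□□□□□□
□□□□□□□□
gen 18: □□□□□□□□
□□□■■□□□
□□□<□■□□
□□□□□■□□
□□□■■□□□
□□□□□□□□
□□□□□□□□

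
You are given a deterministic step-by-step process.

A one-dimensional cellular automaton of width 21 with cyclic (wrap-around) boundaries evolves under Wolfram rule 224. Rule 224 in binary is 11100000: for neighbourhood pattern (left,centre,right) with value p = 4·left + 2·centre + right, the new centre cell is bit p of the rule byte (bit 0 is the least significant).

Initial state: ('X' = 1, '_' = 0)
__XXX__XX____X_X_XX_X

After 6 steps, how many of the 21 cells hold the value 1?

0

[0] __XXX__XX____X_X_XX_X
[1] ___XX___X_____X_X_XX_
[2] ____X__________X_X_X_
[3] ________________X_X__
[4] _________________X___
[5] _____________________
[6] _____________________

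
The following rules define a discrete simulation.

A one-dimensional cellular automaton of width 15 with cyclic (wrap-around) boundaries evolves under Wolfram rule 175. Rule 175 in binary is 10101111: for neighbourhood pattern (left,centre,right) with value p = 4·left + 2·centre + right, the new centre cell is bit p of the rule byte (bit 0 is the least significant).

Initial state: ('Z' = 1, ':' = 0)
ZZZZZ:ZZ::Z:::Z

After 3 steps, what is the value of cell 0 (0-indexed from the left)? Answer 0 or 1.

1

step 0: ZZZZZ:ZZ::Z:::Z
step 1: ZZZZ:ZZ::ZZ:ZZZ
step 2: ZZZ:ZZ::ZZ:ZZZZ
step 3: ZZ:ZZ::ZZ:ZZZZZ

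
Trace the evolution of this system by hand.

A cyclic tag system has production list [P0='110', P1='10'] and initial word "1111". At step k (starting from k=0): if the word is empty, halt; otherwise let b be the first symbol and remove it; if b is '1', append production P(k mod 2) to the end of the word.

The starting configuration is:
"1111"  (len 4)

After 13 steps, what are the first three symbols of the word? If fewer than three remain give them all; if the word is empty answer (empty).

step 0: "1111"  (len 4)
step 1: "111110"  (len 6)
step 2: "1111010"  (len 7)
step 3: "111010110"  (len 9)
step 4: "1101011010"  (len 10)
step 5: "101011010110"  (len 12)
step 6: "0101101011010"  (len 13)
step 7: "101101011010"  (len 12)
step 8: "0110101101010"  (len 13)
step 9: "110101101010"  (len 12)
step 10: "1010110101010"  (len 13)
step 11: "010110101010110"  (len 15)
step 12: "10110101010110"  (len 14)
step 13: "0110101010110110"  (len 16)

011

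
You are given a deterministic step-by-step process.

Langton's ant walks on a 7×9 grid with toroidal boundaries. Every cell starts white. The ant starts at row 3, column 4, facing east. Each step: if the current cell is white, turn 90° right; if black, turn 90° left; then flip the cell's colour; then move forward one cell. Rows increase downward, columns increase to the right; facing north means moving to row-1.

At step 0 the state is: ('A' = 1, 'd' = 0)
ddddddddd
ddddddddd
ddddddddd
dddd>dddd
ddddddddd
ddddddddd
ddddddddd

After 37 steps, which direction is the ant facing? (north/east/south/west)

north

step 0: ddddddddd
ddddddddd
ddddddddd
dddd>dddd
ddddddddd
ddddddddd
ddddddddd
step 1: ddddddddd
ddddddddd
ddddddddd
ddddAdddd
ddddvdddd
ddddddddd
ddddddddd
step 2: ddddddddd
ddddddddd
ddddddddd
ddddAdddd
ddd<Adddd
ddddddddd
ddddddddd
step 3: ddddddddd
ddddddddd
ddddddddd
ddd^Adddd
dddAAdddd
ddddddddd
ddddddddd
step 4: ddddddddd
ddddddddd
ddddddddd
dddA>dddd
dddAAdddd
ddddddddd
ddddddddd
step 5: ddddddddd
ddddddddd
dddd^dddd
dddAddddd
dddAAdddd
ddddddddd
ddddddddd
step 6: ddddddddd
ddddddddd
ddddA>ddd
dddAddddd
dddAAdddd
ddddddddd
ddddddddd
step 7: ddddddddd
ddddddddd
ddddAAddd
dddAdvddd
dddAAdddd
ddddddddd
ddddddddd
step 8: ddddddddd
ddddddddd
ddddAAddd
dddA<Addd
dddAAdddd
ddddddddd
ddddddddd
step 9: ddddddddd
ddddddddd
dddd^Addd
dddAAAddd
dddAAdddd
ddddddddd
ddddddddd
step 10: ddddddddd
ddddddddd
ddd<dAddd
dddAAAddd
dddAAdddd
ddddddddd
ddddddddd
step 11: ddddddddd
ddd^ddddd
dddAdAddd
dddAAAddd
dddAAdddd
ddddddddd
ddddddddd
step 12: ddddddddd
dddA>dddd
dddAdAddd
dddAAAddd
dddAAdddd
ddddddddd
ddddddddd
step 13: ddddddddd
dddAAdddd
dddAvAddd
dddAAAddd
dddAAdddd
ddddddddd
ddddddddd
step 14: ddddddddd
dddAAdddd
ddd<AAddd
dddAAAddd
dddAAdddd
ddddddddd
ddddddddd
step 15: ddddddddd
dddAAdddd
ddddAAddd
dddvAAddd
dddAAdddd
ddddddddd
ddddddddd
step 16: ddddddddd
dddAAdddd
ddddAAddd
dddd>Addd
dddAAdddd
ddddddddd
ddddddddd
step 17: ddddddddd
dddAAdddd
dddd^Addd
dddddAddd
dddAAdddd
ddddddddd
ddddddddd
step 18: ddddddddd
dddAAdddd
ddd<dAddd
dddddAddd
dddAAdddd
ddddddddd
ddddddddd
step 19: ddddddddd
ddd^Adddd
dddAdAddd
dddddAddd
dddAAdddd
ddddddddd
ddddddddd
step 20: ddddddddd
dd<dAdddd
dddAdAddd
dddddAddd
dddAAdddd
ddddddddd
ddddddddd
step 21: dd^dddddd
ddAdAdddd
dddAdAddd
dddddAddd
dddAAdddd
ddddddddd
ddddddddd
step 22: ddA>ddddd
ddAdAdddd
dddAdAddd
dddddAddd
dddAAdddd
ddddddddd
ddddddddd
step 23: ddAAddddd
ddAvAdddd
dddAdAddd
dddddAddd
dddAAdddd
ddddddddd
ddddddddd
step 24: ddAAddddd
dd<AAdddd
dddAdAddd
dddddAddd
dddAAdddd
ddddddddd
ddddddddd
step 25: ddAAddddd
dddAAdddd
ddvAdAddd
dddddAddd
dddAAdddd
ddddddddd
ddddddddd
step 26: ddAAddddd
dddAAdddd
d<AAdAddd
dddddAddd
dddAAdddd
ddddddddd
ddddddddd
step 27: ddAAddddd
d^dAAdddd
dAAAdAddd
dddddAddd
dddAAdddd
ddddddddd
ddddddddd
step 28: ddAAddddd
dA>AAdddd
dAAAdAddd
dddddAddd
dddAAdddd
ddddddddd
ddddddddd
step 29: ddAAddddd
dAAAAdddd
dAvAdAddd
dddddAddd
dddAAdddd
ddddddddd
ddddddddd
step 30: ddAAddddd
dAAAAdddd
dAd>dAddd
dddddAddd
dddAAdddd
ddddddddd
ddddddddd
step 31: ddAAddddd
dAA^Adddd
dAdddAddd
dddddAddd
dddAAdddd
ddddddddd
ddddddddd
step 32: ddAAddddd
dA<dAdddd
dAdddAddd
dddddAddd
dddAAdddd
ddddddddd
ddddddddd
step 33: ddAAddddd
dAddAdddd
dAvddAddd
dddddAddd
dddAAdddd
ddddddddd
ddddddddd
step 34: ddAAddddd
dAddAdddd
d<AddAddd
dddddAddd
dddAAdddd
ddddddddd
ddddddddd
step 35: ddAAddddd
dAddAdddd
ddAddAddd
dvdddAddd
dddAAdddd
ddddddddd
ddddddddd
step 36: ddAAddddd
dAddAdddd
ddAddAddd
<AdddAddd
dddAAdddd
ddddddddd
ddddddddd
step 37: ddAAddddd
dAddAdddd
^dAddAddd
AAdddAddd
dddAAdddd
ddddddddd
ddddddddd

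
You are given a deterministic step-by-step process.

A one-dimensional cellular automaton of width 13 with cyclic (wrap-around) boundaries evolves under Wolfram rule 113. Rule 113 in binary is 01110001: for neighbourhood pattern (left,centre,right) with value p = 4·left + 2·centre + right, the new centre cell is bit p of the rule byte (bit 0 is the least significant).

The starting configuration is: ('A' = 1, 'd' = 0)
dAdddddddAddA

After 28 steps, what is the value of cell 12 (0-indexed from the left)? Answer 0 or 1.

1

[0] dAdddddddAddA
[1] AdAAAAAAddAdd
[2] dAdddddAAddAd
[3] ddAAAAddAAddA
[4] AddddAAddAAdd
[5] dAAAddAAddAAd
[6] dddAAddAAddAA
[7] AAddAAddAAddA
[8] dAAddAAddAAdd
[9] ddAAddAAddAAA
[10] AddAAddAAdddA
[11] AAddAAddAAAdd
[12] dAAddAAdddAAd
[13] ddAAddAAAddAA
[14] AddAAdddAAddA
[15] AAddAAAddAAdd
[16] dAAdddAAddAAd
[17] ddAAAddAAddAA
[18] AdddAAddAAddA
[19] AAAddAAddAAdd
[20] ddAAddAAddAAd
[21] AddAAddAAddAA
[22] AAddAAddAAddd
[23] dAAddAAddAAAd
[24] ddAAddAAdddAA
[25] AddAAddAAAddA
[26] AAddAAdddAAdd
[27] dAAddAAAddAAd
[28] ddAAdddAAddAA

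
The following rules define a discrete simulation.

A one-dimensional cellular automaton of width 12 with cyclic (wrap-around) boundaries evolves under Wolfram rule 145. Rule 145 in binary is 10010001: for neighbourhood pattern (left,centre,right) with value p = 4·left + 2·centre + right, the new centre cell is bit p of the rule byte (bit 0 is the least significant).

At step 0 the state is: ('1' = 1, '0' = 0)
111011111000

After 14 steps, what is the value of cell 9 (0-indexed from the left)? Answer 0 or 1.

[0] 111011111000
[1] 010001110110
[2] 001100100001
[3] 100010011100
[4] 011001001010
[5] 000100100001
[6] 110010011100
[7] 001001001010
[8] 100100100001
[9] 010010011100
[10] 001001001011
[11] 100100100000
[12] 010010011110
[13] 001001001101
[14] 100100100000

0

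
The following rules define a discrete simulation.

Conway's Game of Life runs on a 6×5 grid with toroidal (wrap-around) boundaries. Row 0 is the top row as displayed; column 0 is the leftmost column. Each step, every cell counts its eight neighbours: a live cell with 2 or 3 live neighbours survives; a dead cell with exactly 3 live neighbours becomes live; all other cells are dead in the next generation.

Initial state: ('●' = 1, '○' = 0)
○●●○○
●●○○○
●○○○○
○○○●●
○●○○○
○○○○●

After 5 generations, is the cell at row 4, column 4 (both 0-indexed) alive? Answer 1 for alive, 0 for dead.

1

step 0: ○●●○○
●●○○○
●○○○○
○○○●●
○●○○○
○○○○●
step 1: ○●●○○
●○●○○
●●○○○
●○○○●
●○○●●
●●●○○
step 2: ○○○●○
●○●○○
○○○○○
○○○●○
○○●●○
○○○○○
step 3: ○○○○○
○○○○○
○○○○○
○○●●○
○○●●○
○○●●○
step 4: ○○○○○
○○○○○
○○○○○
○○●●○
○●○○●
○○●●○
step 5: ○○○○○
○○○○○
○○○○○
○○●●○
○●○○●
○○●●○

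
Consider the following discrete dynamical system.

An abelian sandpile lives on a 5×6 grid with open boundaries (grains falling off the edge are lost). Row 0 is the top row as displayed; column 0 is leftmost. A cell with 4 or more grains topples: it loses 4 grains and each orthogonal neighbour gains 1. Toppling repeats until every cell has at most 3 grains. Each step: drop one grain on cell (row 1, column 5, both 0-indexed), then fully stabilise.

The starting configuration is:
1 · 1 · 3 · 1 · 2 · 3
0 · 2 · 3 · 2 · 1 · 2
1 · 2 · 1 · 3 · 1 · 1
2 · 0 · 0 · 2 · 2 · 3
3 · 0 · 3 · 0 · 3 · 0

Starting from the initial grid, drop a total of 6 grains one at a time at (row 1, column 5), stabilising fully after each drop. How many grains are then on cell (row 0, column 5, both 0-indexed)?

k=0  1 · 1 · 3 · 1 · 2 · 3
0 · 2 · 3 · 2 · 1 · 2
1 · 2 · 1 · 3 · 1 · 1
2 · 0 · 0 · 2 · 2 · 3
3 · 0 · 3 · 0 · 3 · 0
k=1  1 · 1 · 3 · 1 · 2 · 3
0 · 2 · 3 · 2 · 1 · 3
1 · 2 · 1 · 3 · 1 · 1
2 · 0 · 0 · 2 · 2 · 3
3 · 0 · 3 · 0 · 3 · 0
k=2  1 · 1 · 3 · 1 · 3 · 0
0 · 2 · 3 · 2 · 2 · 1
1 · 2 · 1 · 3 · 1 · 2
2 · 0 · 0 · 2 · 2 · 3
3 · 0 · 3 · 0 · 3 · 0
k=3  1 · 1 · 3 · 1 · 3 · 0
0 · 2 · 3 · 2 · 2 · 2
1 · 2 · 1 · 3 · 1 · 2
2 · 0 · 0 · 2 · 2 · 3
3 · 0 · 3 · 0 · 3 · 0
k=4  1 · 1 · 3 · 1 · 3 · 0
0 · 2 · 3 · 2 · 2 · 3
1 · 2 · 1 · 3 · 1 · 2
2 · 0 · 0 · 2 · 2 · 3
3 · 0 · 3 · 0 · 3 · 0
k=5  1 · 1 · 3 · 1 · 3 · 1
0 · 2 · 3 · 2 · 3 · 0
1 · 2 · 1 · 3 · 1 · 3
2 · 0 · 0 · 2 · 2 · 3
3 · 0 · 3 · 0 · 3 · 0
k=6  1 · 1 · 3 · 1 · 3 · 1
0 · 2 · 3 · 2 · 3 · 1
1 · 2 · 1 · 3 · 1 · 3
2 · 0 · 0 · 2 · 2 · 3
3 · 0 · 3 · 0 · 3 · 0

1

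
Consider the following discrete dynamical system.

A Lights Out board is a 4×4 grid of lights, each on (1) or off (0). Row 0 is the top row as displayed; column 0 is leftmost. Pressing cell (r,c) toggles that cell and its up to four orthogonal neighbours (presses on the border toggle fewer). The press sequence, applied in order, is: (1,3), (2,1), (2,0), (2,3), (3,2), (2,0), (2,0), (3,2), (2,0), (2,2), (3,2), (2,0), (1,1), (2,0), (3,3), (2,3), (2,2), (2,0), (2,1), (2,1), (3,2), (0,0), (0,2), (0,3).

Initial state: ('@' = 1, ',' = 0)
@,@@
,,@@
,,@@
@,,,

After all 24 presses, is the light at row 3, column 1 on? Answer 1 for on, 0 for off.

step 0: @,@@
,,@@
,,@@
@,,,
step 1: @,@,
,,,,
,,@,
@,,,
step 2: @,@,
,@,,
@@,,
@@,,
step 3: @,@,
@@,,
,,,,
,@,,
step 4: @,@,
@@,@
,,@@
,@,@
step 5: @,@,
@@,@
,,,@
,,@,
step 6: @,@,
,@,@
@@,@
@,@,
step 7: @,@,
@@,@
,,,@
,,@,
step 8: @,@,
@@,@
,,@@
,@,@
step 9: @,@,
,@,@
@@@@
@@,@
step 10: @,@,
,@@@
@,,,
@@@@
step 11: @,@,
,@@@
@,@,
@,,,
step 12: @,@,
@@@@
,@@,
,,,,
step 13: @@@,
,,,@
,,@,
,,,,
step 14: @@@,
@,,@
@@@,
@,,,
step 15: @@@,
@,,@
@@@@
@,@@
step 16: @@@,
@,,,
@@,,
@,@,
step 17: @@@,
@,@,
@,@@
@,,,
step 18: @@@,
,,@,
,@@@
,,,,
step 19: @@@,
,@@,
@,,@
,@,,
step 20: @@@,
,,@,
,@@@
,,,,
step 21: @@@,
,,@,
,@,@
,@@@
step 22: ,,@,
@,@,
,@,@
,@@@
step 23: ,@,@
@,,,
,@,@
,@@@
step 24: ,@@,
@,,@
,@,@
,@@@

1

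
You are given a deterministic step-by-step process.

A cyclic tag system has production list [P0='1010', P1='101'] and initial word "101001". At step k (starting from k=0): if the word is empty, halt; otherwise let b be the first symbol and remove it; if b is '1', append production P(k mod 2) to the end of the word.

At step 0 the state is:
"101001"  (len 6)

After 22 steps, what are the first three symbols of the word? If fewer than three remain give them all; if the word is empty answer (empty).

k=0  "101001"  (len 6)
k=1  "010011010"  (len 9)
k=2  "10011010"  (len 8)
k=3  "00110101010"  (len 11)
k=4  "0110101010"  (len 10)
k=5  "110101010"  (len 9)
k=6  "10101010101"  (len 11)
k=7  "01010101011010"  (len 14)
k=8  "1010101011010"  (len 13)
k=9  "0101010110101010"  (len 16)
k=10  "101010110101010"  (len 15)
k=11  "010101101010101010"  (len 18)
k=12  "10101101010101010"  (len 17)
k=13  "01011010101010101010"  (len 20)
k=14  "1011010101010101010"  (len 19)
k=15  "0110101010101010101010"  (len 22)
k=16  "110101010101010101010"  (len 21)
k=17  "101010101010101010101010"  (len 24)
k=18  "01010101010101010101010101"  (len 26)
k=19  "1010101010101010101010101"  (len 25)
k=20  "010101010101010101010101101"  (len 27)
k=21  "10101010101010101010101101"  (len 26)
k=22  "0101010101010101010101101101"  (len 28)

010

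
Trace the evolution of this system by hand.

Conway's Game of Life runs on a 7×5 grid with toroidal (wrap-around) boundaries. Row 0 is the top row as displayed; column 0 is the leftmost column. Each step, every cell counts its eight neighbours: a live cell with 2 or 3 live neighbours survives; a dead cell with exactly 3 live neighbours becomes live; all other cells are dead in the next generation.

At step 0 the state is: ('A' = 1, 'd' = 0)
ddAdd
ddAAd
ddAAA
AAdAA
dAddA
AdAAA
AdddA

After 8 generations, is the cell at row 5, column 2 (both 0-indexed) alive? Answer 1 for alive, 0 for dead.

0) ddAdd
ddAAd
ddAAA
AAdAA
dAddA
AdAAA
AdddA
1) dAAdA
dAddA
ddddd
dAddd
ddddd
ddAdd
AdAdd
2) ddAdA
dAAAd
Adddd
ddddd
ddddd
dAddd
AdAdd
3) AdddA
AAAAA
dAAdd
ddddd
ddddd
dAddd
AdAAd
4) ddddd
ddddd
ddddA
ddddd
ddddd
dAAdd
AdAAd
5) ddddd
ddddd
ddddd
ddddd
ddddd
dAAAd
ddAAd
6) ddddd
ddddd
ddddd
ddddd
ddAdd
dAdAd
dAdAd
7) ddddd
ddddd
ddddd
ddddd
ddAdd
dAdAd
ddddd
8) ddddd
ddddd
ddddd
ddddd
ddAdd
ddAdd
ddddd

1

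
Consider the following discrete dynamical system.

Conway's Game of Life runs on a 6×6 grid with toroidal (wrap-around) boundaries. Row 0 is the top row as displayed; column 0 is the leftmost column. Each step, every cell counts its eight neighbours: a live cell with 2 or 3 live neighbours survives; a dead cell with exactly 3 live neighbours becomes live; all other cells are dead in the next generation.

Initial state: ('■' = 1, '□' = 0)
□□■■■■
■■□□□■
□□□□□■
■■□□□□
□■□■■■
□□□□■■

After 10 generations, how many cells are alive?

6

[0] □□■■■■
■■□□□■
□□□□□■
■■□□□□
□■□■■■
□□□□■■
[1] □■■■□□
□■■■□□
□□□□□■
□■■□□□
□■■■□□
□□□□□□
[2] □■□■□□
■■□■■□
■□□■□□
■■□■□□
□■□■□□
□□□□□□
[3] ■■□■■□
■■□■■■
□□□■□□
■■□■■□
■■□□□□
□□□□□□
[4] □■□■□□
□■□□□□
□□□□□□
■■□■■■
■■■□□■
□□■□□■
[5] ■■□□□□
□□■□□□
□■■□■■
□□□■■□
□□□□□□
□□□■■■
[6] ■■■■■■
□□■■□■
□■■□■■
□□■■■■
□□□□□■
■□□□■■
[7] □□□□□□
□□□□□□
□■□□□□
□■■□□□
□□□□□□
□□■□□□
[8] □□□□□□
□□□□□□
□■■□□□
□■■□□□
□■■□□□
□□□□□□
[9] □□□□□□
□□□□□□
□■■□□□
■□□■□□
□■■□□□
□□□□□□
[10] □□□□□□
□□□□□□
□■■□□□
■□□■□□
□■■□□□
□□□□□□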